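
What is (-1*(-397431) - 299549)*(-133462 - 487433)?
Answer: -60774444390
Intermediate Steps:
(-1*(-397431) - 299549)*(-133462 - 487433) = (397431 - 299549)*(-620895) = 97882*(-620895) = -60774444390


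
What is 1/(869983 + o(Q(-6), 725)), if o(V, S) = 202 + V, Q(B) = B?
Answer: 1/870179 ≈ 1.1492e-6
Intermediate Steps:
1/(869983 + o(Q(-6), 725)) = 1/(869983 + (202 - 6)) = 1/(869983 + 196) = 1/870179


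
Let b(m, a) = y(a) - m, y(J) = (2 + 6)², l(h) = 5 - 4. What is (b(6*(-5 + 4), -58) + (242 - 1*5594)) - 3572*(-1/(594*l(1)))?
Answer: -1566968/297 ≈ -5276.0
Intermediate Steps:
l(h) = 1
y(J) = 64 (y(J) = 8² = 64)
b(m, a) = 64 - m
(b(6*(-5 + 4), -58) + (242 - 1*5594)) - 3572*(-1/(594*l(1))) = ((64 - 6*(-5 + 4)) + (242 - 1*5594)) - 3572/((-594*1)) = ((64 - 6*(-1)) + (242 - 5594)) - 3572/(-594) = ((64 - 1*(-6)) - 5352) - 3572*(-1/594) = ((64 + 6) - 5352) + 1786/297 = (70 - 5352) + 1786/297 = -5282 + 1786/297 = -1566968/297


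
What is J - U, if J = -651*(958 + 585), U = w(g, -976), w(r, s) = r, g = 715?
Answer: -1005208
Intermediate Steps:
U = 715
J = -1004493 (J = -651*1543 = -1004493)
J - U = -1004493 - 1*715 = -1004493 - 715 = -1005208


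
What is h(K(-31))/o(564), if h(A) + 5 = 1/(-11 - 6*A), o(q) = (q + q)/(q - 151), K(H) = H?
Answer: -25783/14100 ≈ -1.8286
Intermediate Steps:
o(q) = 2*q/(-151 + q) (o(q) = (2*q)/(-151 + q) = 2*q/(-151 + q))
h(A) = -5 + 1/(-11 - 6*A)
h(K(-31))/o(564) = (2*(-28 - 15*(-31))/(11 + 6*(-31)))/((2*564/(-151 + 564))) = (2*(-28 + 465)/(11 - 186))/((2*564/413)) = (2*437/(-175))/((2*564*(1/413))) = (2*(-1/175)*437)/(1128/413) = -874/175*413/1128 = -25783/14100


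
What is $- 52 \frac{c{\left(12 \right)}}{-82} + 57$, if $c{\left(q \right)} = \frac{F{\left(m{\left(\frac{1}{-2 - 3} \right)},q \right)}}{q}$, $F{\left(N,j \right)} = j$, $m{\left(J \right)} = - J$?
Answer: $\frac{2363}{41} \approx 57.634$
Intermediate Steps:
$c{\left(q \right)} = 1$ ($c{\left(q \right)} = \frac{q}{q} = 1$)
$- 52 \frac{c{\left(12 \right)}}{-82} + 57 = - 52 \cdot 1 \frac{1}{-82} + 57 = - 52 \cdot 1 \left(- \frac{1}{82}\right) + 57 = \left(-52\right) \left(- \frac{1}{82}\right) + 57 = \frac{26}{41} + 57 = \frac{2363}{41}$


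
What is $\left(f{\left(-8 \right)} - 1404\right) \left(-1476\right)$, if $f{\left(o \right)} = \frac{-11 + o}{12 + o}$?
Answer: $2079315$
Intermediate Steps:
$f{\left(o \right)} = \frac{-11 + o}{12 + o}$
$\left(f{\left(-8 \right)} - 1404\right) \left(-1476\right) = \left(\frac{-11 - 8}{12 - 8} - 1404\right) \left(-1476\right) = \left(\frac{1}{4} \left(-19\right) - 1404\right) \left(-1476\right) = \left(- \frac{19}{4} - 1404\right) \left(-1476\right) = \left(- \frac{5635}{4}\right) \left(-1476\right) = 2079315$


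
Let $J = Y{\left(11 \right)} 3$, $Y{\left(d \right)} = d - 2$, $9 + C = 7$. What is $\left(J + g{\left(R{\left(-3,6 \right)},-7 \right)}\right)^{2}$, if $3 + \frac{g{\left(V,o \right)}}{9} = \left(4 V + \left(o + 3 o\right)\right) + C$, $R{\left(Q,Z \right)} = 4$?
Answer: $15876$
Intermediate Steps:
$C = -2$ ($C = -9 + 7 = -2$)
$Y{\left(d \right)} = -2 + d$
$J = 27$ ($J = \left(-2 + 11\right) 3 = 9 \cdot 3 = 27$)
$g{\left(V,o \right)} = -45 + 36 V + 36 o$ ($g{\left(V,o \right)} = -27 + 9 \left(\left(4 V + \left(o + 3 o\right)\right) - 2\right) = -27 + 9 \left(\left(4 V + 4 o\right) - 2\right) = -27 + 9 \left(-2 + 4 V + 4 o\right) = -27 + \left(-18 + 36 V + 36 o\right) = -45 + 36 V + 36 o$)
$\left(J + g{\left(R{\left(-3,6 \right)},-7 \right)}\right)^{2} = \left(27 + \left(-45 + 36 \cdot 4 + 36 \left(-7\right)\right)\right)^{2} = \left(27 - 153\right)^{2} = \left(-126\right)^{2} = 15876$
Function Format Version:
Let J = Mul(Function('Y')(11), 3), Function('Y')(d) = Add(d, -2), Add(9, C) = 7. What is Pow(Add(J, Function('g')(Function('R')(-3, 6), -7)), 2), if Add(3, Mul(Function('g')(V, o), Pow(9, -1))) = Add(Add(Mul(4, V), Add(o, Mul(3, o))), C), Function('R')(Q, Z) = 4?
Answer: 15876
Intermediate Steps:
C = -2 (C = Add(-9, 7) = -2)
Function('Y')(d) = Add(-2, d)
J = 27 (J = Mul(Add(-2, 11), 3) = Mul(9, 3) = 27)
Function('g')(V, o) = Add(-45, Mul(36, V), Mul(36, o)) (Function('g')(V, o) = Add(-27, Mul(9, Add(Add(Mul(4, V), Add(o, Mul(3, o))), -2))) = Add(-27, Mul(9, Add(Add(Mul(4, V), Mul(4, o)), -2))) = Add(-27, Mul(9, Add(-2, Mul(4, V), Mul(4, o)))) = Add(-27, Add(-18, Mul(36, V), Mul(36, o))) = Add(-45, Mul(36, V), Mul(36, o)))
Pow(Add(J, Function('g')(Function('R')(-3, 6), -7)), 2) = Pow(Add(27, Add(-45, Mul(36, 4), Mul(36, -7))), 2) = Pow(Add(27, Add(-45, 144, -252)), 2) = Pow(Add(27, -153), 2) = Pow(-126, 2) = 15876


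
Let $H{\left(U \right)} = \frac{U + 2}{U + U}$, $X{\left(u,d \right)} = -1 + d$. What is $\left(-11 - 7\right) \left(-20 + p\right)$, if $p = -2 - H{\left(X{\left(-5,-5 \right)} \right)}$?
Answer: $402$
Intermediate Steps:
$H{\left(U \right)} = \frac{2 + U}{2 U}$
$p = - \frac{7}{3}$ ($p = -2 - \frac{2 - 6}{2 \left(-1 - 5\right)} = -2 - \frac{2 - 6}{2 \left(-6\right)} = -2 - \frac{1}{2} \left(- \frac{1}{6}\right) \left(-4\right) = -2 - \frac{1}{3} = - \frac{7}{3} \approx -2.3333$)
$\left(-11 - 7\right) \left(-20 + p\right) = \left(-11 - 7\right) \left(-20 - \frac{7}{3}\right) = \left(-18\right) \left(- \frac{67}{3}\right) = 402$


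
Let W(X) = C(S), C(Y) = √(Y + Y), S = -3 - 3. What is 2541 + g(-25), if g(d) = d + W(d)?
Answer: 2516 + 2*I*√3 ≈ 2516.0 + 3.4641*I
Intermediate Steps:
S = -6
C(Y) = √2*√Y (C(Y) = √(2*Y) = √2*√Y)
W(X) = 2*I*√3 (W(X) = √2*√(-6) = √2*(I*√6) = 2*I*√3)
g(d) = d + 2*I*√3
2541 + g(-25) = 2541 + (-25 + 2*I*√3) = 2516 + 2*I*√3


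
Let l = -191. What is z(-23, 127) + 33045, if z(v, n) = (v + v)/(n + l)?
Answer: 1057463/32 ≈ 33046.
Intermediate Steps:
z(v, n) = 2*v/(-191 + n) (z(v, n) = (v + v)/(n - 191) = (2*v)/(-191 + n) = 2*v/(-191 + n))
z(-23, 127) + 33045 = 2*(-23)/(-191 + 127) + 33045 = 2*(-23)/(-64) + 33045 = 2*(-23)*(-1/64) + 33045 = 23/32 + 33045 = 1057463/32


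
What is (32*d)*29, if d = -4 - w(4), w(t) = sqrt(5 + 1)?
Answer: -3712 - 928*sqrt(6) ≈ -5985.1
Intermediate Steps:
w(t) = sqrt(6)
d = -4 - sqrt(6) ≈ -6.4495
(32*d)*29 = (32*(-4 - sqrt(6)))*29 = (-128 - 32*sqrt(6))*29 = -3712 - 928*sqrt(6)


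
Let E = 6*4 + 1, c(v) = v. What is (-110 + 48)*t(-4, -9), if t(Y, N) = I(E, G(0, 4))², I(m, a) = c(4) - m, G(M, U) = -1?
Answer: -27342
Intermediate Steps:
E = 25 (E = 24 + 1 = 25)
I(m, a) = 4 - m
t(Y, N) = 441 (t(Y, N) = (4 - 1*25)² = (4 - 25)² = (-21)² = 441)
(-110 + 48)*t(-4, -9) = (-110 + 48)*441 = -62*441 = -27342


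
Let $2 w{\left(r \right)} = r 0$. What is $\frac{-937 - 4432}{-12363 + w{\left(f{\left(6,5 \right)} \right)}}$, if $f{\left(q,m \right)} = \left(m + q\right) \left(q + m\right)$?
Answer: $\frac{413}{951} \approx 0.43428$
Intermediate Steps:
$f{\left(q,m \right)} = \left(m + q\right)^{2}$ ($f{\left(q,m \right)} = \left(m + q\right) \left(m + q\right) = \left(m + q\right)^{2}$)
$w{\left(r \right)} = 0$ ($w{\left(r \right)} = \frac{r 0}{2} = \frac{1}{2} \cdot 0 = 0$)
$\frac{-937 - 4432}{-12363 + w{\left(f{\left(6,5 \right)} \right)}} = \frac{-937 - 4432}{-12363 + 0} = - \frac{5369}{-12363} = \left(-5369\right) \left(- \frac{1}{12363}\right) = \frac{413}{951}$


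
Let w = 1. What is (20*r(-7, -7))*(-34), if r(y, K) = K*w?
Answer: 4760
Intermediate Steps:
r(y, K) = K (r(y, K) = K*1 = K)
(20*r(-7, -7))*(-34) = (20*(-7))*(-34) = -140*(-34) = 4760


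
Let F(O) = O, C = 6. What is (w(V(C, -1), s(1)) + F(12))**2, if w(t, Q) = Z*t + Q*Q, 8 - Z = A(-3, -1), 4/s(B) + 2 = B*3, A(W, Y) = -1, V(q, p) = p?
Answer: 361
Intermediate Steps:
s(B) = 4/(-2 + 3*B) (s(B) = 4/(-2 + B*3) = 4/(-2 + 3*B))
Z = 9 (Z = 8 - 1*(-1) = 8 + 1 = 9)
w(t, Q) = Q**2 + 9*t (w(t, Q) = 9*t + Q*Q = 9*t + Q**2 = Q**2 + 9*t)
(w(V(C, -1), s(1)) + F(12))**2 = (((4/(-2 + 3*1))**2 + 9*(-1)) + 12)**2 = (((4/(-2 + 3))**2 - 9) + 12)**2 = (((4/1)**2 - 9) + 12)**2 = (((4*1)**2 - 9) + 12)**2 = ((4**2 - 9) + 12)**2 = ((16 - 9) + 12)**2 = (7 + 12)**2 = 19**2 = 361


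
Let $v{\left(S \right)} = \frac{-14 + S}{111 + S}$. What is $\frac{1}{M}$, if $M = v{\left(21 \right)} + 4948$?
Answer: $\frac{132}{653143} \approx 0.0002021$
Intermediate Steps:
$v{\left(S \right)} = \frac{-14 + S}{111 + S}$
$M = \frac{653143}{132}$ ($M = \frac{-14 + 21}{111 + 21} + 4948 = \frac{1}{132} \cdot 7 + 4948 = \frac{7}{132} + 4948 = \frac{653143}{132} \approx 4948.1$)
$\frac{1}{M} = \frac{1}{\frac{653143}{132}} = \frac{132}{653143}$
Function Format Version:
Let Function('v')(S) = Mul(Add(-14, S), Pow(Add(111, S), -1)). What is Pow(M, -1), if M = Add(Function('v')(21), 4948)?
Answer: Rational(132, 653143) ≈ 0.00020210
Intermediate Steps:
Function('v')(S) = Mul(Pow(Add(111, S), -1), Add(-14, S))
M = Rational(653143, 132) (M = Add(Mul(Pow(Add(111, 21), -1), Add(-14, 21)), 4948) = Add(Mul(Pow(132, -1), 7), 4948) = Add(Mul(Rational(1, 132), 7), 4948) = Add(Rational(7, 132), 4948) = Rational(653143, 132) ≈ 4948.1)
Pow(M, -1) = Pow(Rational(653143, 132), -1) = Rational(132, 653143)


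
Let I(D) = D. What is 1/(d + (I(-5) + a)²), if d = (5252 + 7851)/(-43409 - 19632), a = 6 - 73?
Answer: 63041/326791441 ≈ 0.00019291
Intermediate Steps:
a = -67
d = -13103/63041 (d = 13103/(-63041) = 13103*(-1/63041) = -13103/63041 ≈ -0.20785)
1/(d + (I(-5) + a)²) = 1/(-13103/63041 + (-5 - 67)²) = 1/(-13103/63041 + (-72)²) = 1/(-13103/63041 + 5184) = 1/(326791441/63041) = 63041/326791441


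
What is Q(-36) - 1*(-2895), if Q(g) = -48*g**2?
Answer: -59313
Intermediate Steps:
Q(-36) - 1*(-2895) = -48*(-36)**2 - 1*(-2895) = -48*1296 + 2895 = -62208 + 2895 = -59313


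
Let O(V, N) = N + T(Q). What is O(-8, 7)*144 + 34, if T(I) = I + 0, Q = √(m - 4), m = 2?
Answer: 1042 + 144*I*√2 ≈ 1042.0 + 203.65*I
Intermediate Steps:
Q = I*√2 (Q = √(2 - 4) = √(-2) = I*√2 ≈ 1.4142*I)
T(I) = I
O(V, N) = N + I*√2
O(-8, 7)*144 + 34 = (7 + I*√2)*144 + 34 = (1008 + 144*I*√2) + 34 = 1042 + 144*I*√2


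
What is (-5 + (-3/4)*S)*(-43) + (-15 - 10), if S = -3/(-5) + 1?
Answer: 1208/5 ≈ 241.60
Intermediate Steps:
S = 8/5 (S = -3*(-⅕) + 1 = ⅗ + 1 = 8/5 ≈ 1.6000)
(-5 + (-3/4)*S)*(-43) + (-15 - 10) = (-5 - 3/4*(8/5))*(-43) + (-15 - 10) = (-5 - 3*¼*(8/5))*(-43) - 25 = (-5 - ¾*8/5)*(-43) - 25 = (-5 - 6/5)*(-43) - 25 = -31/5*(-43) - 25 = 1333/5 - 25 = 1208/5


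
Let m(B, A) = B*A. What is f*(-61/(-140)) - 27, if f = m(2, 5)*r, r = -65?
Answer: -4343/14 ≈ -310.21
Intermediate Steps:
m(B, A) = A*B
f = -650 (f = (5*2)*(-65) = 10*(-65) = -650)
f*(-61/(-140)) - 27 = -(-39650)/(-140) - 27 = -(-39650)*(-1)/140 - 27 = -650*61/140 - 27 = -3965/14 - 27 = -4343/14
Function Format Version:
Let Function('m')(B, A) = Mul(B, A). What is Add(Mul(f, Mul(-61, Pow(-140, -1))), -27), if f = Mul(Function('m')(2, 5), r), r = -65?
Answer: Rational(-4343, 14) ≈ -310.21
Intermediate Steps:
Function('m')(B, A) = Mul(A, B)
f = -650 (f = Mul(Mul(5, 2), -65) = Mul(10, -65) = -650)
Add(Mul(f, Mul(-61, Pow(-140, -1))), -27) = Add(Mul(-650, Mul(-61, Pow(-140, -1))), -27) = Add(Mul(-650, Mul(-61, Rational(-1, 140))), -27) = Add(Mul(-650, Rational(61, 140)), -27) = Add(Rational(-3965, 14), -27) = Rational(-4343, 14)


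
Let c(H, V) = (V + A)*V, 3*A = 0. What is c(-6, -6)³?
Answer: 46656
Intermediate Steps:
A = 0 (A = (⅓)*0 = 0)
c(H, V) = V² (c(H, V) = (V + 0)*V = V*V = V²)
c(-6, -6)³ = ((-6)²)³ = 36³ = 46656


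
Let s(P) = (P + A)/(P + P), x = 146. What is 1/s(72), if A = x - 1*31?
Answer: 144/187 ≈ 0.77005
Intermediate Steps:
A = 115 (A = 146 - 1*31 = 146 - 31 = 115)
s(P) = (115 + P)/(2*P) (s(P) = (P + 115)/(P + P) = (115 + P)/((2*P)) = (115 + P)*(1/(2*P)) = (115 + P)/(2*P))
1/s(72) = 1/((½)*(115 + 72)/72) = 1/((½)*(1/72)*187) = 1/(187/144) = 144/187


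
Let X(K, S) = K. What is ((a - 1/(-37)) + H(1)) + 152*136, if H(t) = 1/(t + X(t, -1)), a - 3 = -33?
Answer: 1527547/74 ≈ 20643.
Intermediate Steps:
a = -30 (a = 3 - 33 = -30)
H(t) = 1/(2*t) (H(t) = 1/(t + t) = 1/(2*t))
((a - 1/(-37)) + H(1)) + 152*136 = ((-30 - 1/(-37)) + (1/2)/1) + 152*136 = ((-30 - 1*(-1/37)) + (1/2)*1) + 20672 = ((-30 + 1/37) + 1/2) + 20672 = (-1109/37 + 1/2) + 20672 = -2181/74 + 20672 = 1527547/74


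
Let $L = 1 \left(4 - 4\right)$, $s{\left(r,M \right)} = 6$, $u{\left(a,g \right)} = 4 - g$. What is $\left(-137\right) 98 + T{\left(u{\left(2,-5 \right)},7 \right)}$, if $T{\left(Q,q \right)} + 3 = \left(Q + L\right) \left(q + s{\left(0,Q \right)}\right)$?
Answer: $-13312$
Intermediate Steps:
$L = 0$ ($L = 1 \cdot 0 = 0$)
$T{\left(Q,q \right)} = -3 + Q \left(6 + q\right)$ ($T{\left(Q,q \right)} = -3 + \left(Q + 0\right) \left(q + 6\right) = -3 + Q \left(6 + q\right)$)
$\left(-137\right) 98 + T{\left(u{\left(2,-5 \right)},7 \right)} = \left(-137\right) 98 + \left(-3 + 6 \left(4 - -5\right) + \left(4 - -5\right) 7\right) = -13426 + \left(-3 + 6 \left(4 + 5\right) + \left(4 + 5\right) 7\right) = -13426 + \left(-3 + 6 \cdot 9 + 9 \cdot 7\right) = -13426 + \left(-3 + 54 + 63\right) = -13426 + 114 = -13312$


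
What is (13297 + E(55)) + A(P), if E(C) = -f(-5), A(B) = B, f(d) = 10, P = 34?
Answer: 13321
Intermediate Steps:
E(C) = -10 (E(C) = -1*10 = -10)
(13297 + E(55)) + A(P) = (13297 - 10) + 34 = 13287 + 34 = 13321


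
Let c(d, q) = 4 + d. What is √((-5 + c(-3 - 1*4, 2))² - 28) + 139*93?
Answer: 12933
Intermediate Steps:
√((-5 + c(-3 - 1*4, 2))² - 28) + 139*93 = √((-5 + (4 + (-3 - 1*4)))² - 28) + 139*93 = √((-5 + (4 + (-3 - 4)))² - 28) + 12927 = √((-5 + (4 - 7))² - 28) + 12927 = √((-5 - 3)² - 28) + 12927 = √((-8)² - 28) + 12927 = √(64 - 28) + 12927 = √36 + 12927 = 6 + 12927 = 12933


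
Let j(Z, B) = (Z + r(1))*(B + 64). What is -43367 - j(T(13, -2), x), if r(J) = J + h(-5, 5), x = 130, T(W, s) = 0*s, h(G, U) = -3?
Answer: -42979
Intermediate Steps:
T(W, s) = 0
r(J) = -3 + J (r(J) = J - 3 = -3 + J)
j(Z, B) = (-2 + Z)*(64 + B) (j(Z, B) = (Z + (-3 + 1))*(B + 64) = (Z - 2)*(64 + B) = (-2 + Z)*(64 + B))
-43367 - j(T(13, -2), x) = -43367 - (-128 - 2*130 + 64*0 + 130*0) = -43367 - (-128 - 260 + 0 + 0) = -43367 - 1*(-388) = -43367 + 388 = -42979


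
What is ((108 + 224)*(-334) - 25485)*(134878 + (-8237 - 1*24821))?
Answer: -13885498860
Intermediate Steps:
((108 + 224)*(-334) - 25485)*(134878 + (-8237 - 1*24821)) = (332*(-334) - 25485)*(134878 + (-8237 - 24821)) = (-110888 - 25485)*(134878 - 33058) = -136373*101820 = -13885498860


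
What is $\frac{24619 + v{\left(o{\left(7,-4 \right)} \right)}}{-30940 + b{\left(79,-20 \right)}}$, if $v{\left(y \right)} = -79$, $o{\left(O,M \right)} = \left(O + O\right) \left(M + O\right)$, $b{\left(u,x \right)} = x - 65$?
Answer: $- \frac{4908}{6205} \approx -0.79097$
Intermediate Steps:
$b{\left(u,x \right)} = -65 + x$ ($b{\left(u,x \right)} = x - 65 = -65 + x$)
$o{\left(O,M \right)} = 2 O \left(M + O\right)$
$\frac{24619 + v{\left(o{\left(7,-4 \right)} \right)}}{-30940 + b{\left(79,-20 \right)}} = \frac{24619 - 79}{-30940 - 85} = \frac{24540}{-30940 - 85} = \frac{24540}{-31025} = 24540 \left(- \frac{1}{31025}\right) = - \frac{4908}{6205}$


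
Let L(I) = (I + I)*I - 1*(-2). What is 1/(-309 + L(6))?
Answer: -1/235 ≈ -0.0042553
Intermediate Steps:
L(I) = 2 + 2*I**2 (L(I) = (2*I)*I + 2 = 2*I**2 + 2 = 2 + 2*I**2)
1/(-309 + L(6)) = 1/(-309 + (2 + 2*6**2)) = 1/(-309 + (2 + 2*36)) = 1/(-309 + (2 + 72)) = 1/(-309 + 74) = 1/(-235) = -1/235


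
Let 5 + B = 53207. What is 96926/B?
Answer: 48463/26601 ≈ 1.8218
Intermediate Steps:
B = 53202 (B = -5 + 53207 = 53202)
96926/B = 96926/53202 = 96926*(1/53202) = 48463/26601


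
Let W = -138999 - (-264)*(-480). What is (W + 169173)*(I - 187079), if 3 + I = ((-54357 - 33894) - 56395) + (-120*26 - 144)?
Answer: 32342137632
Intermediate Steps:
W = -265719 (W = -138999 - 1*126720 = -138999 - 126720 = -265719)
I = -147913 (I = -3 + (((-54357 - 33894) - 56395) + (-120*26 - 144)) = -3 + ((-88251 - 56395) + (-3120 - 144)) = -3 + (-144646 - 3264) = -3 - 147910 = -147913)
(W + 169173)*(I - 187079) = (-265719 + 169173)*(-147913 - 187079) = -96546*(-334992) = 32342137632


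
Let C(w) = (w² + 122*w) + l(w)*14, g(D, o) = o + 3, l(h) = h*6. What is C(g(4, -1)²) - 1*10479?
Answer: -9639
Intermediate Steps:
l(h) = 6*h
g(D, o) = 3 + o
C(w) = w² + 206*w (C(w) = (w² + 122*w) + (6*w)*14 = (w² + 122*w) + 84*w = w² + 206*w)
C(g(4, -1)²) - 1*10479 = (3 - 1)²*(206 + (3 - 1)²) - 1*10479 = 2²*(206 + 2²) - 10479 = 4*(206 + 4) - 10479 = 4*210 - 10479 = 840 - 10479 = -9639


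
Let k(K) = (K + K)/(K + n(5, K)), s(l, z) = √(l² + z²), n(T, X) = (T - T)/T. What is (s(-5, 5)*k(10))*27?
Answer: 270*√2 ≈ 381.84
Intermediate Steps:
n(T, X) = 0 (n(T, X) = 0/T = 0)
k(K) = 2 (k(K) = (K + K)/(K + 0) = (2*K)/K = 2)
(s(-5, 5)*k(10))*27 = (√((-5)² + 5²)*2)*27 = (√(25 + 25)*2)*27 = (√50*2)*27 = ((5*√2)*2)*27 = (10*√2)*27 = 270*√2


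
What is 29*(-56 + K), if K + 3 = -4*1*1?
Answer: -1827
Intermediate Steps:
K = -7 (K = -3 - 4*1*1 = -3 - 4*1 = -3 - 4 = -7)
29*(-56 + K) = 29*(-56 - 7) = 29*(-63) = -1827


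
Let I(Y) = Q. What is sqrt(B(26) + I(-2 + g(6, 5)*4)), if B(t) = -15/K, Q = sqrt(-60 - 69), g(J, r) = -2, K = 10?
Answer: sqrt(-6 + 4*I*sqrt(129))/2 ≈ 2.2312 + 2.5452*I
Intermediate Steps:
Q = I*sqrt(129) (Q = sqrt(-129) = I*sqrt(129) ≈ 11.358*I)
I(Y) = I*sqrt(129)
B(t) = -3/2 (B(t) = -15/10 = -15*1/10 = -3/2)
sqrt(B(26) + I(-2 + g(6, 5)*4)) = sqrt(-3/2 + I*sqrt(129))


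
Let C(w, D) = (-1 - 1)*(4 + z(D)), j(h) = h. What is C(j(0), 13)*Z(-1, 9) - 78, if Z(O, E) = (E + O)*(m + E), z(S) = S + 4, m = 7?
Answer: -5454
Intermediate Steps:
z(S) = 4 + S
C(w, D) = -16 - 2*D (C(w, D) = (-1 - 1)*(4 + (4 + D)) = -2*(8 + D) = -16 - 2*D)
Z(O, E) = (7 + E)*(E + O) (Z(O, E) = (E + O)*(7 + E) = (7 + E)*(E + O))
C(j(0), 13)*Z(-1, 9) - 78 = (-16 - 2*13)*(9² + 7*9 + 7*(-1) + 9*(-1)) - 78 = (-16 - 26)*(81 + 63 - 7 - 9) - 78 = -42*128 - 78 = -5376 - 78 = -5454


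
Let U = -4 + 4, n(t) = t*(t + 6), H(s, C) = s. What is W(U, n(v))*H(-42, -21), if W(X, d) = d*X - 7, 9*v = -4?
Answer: 294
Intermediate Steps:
v = -4/9 (v = (⅑)*(-4) = -4/9 ≈ -0.44444)
n(t) = t*(6 + t)
U = 0
W(X, d) = -7 + X*d (W(X, d) = X*d - 7 = -7 + X*d)
W(U, n(v))*H(-42, -21) = (-7 + 0*(-4*(6 - 4/9)/9))*(-42) = (-7 + 0*(-4/9*50/9))*(-42) = (-7 + 0*(-200/81))*(-42) = (-7 + 0)*(-42) = -7*(-42) = 294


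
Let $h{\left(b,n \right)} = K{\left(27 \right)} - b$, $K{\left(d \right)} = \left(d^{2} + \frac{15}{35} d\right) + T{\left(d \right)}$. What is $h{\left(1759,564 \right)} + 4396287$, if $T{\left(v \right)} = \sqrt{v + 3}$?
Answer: $\frac{30766880}{7} + \sqrt{30} \approx 4.3953 \cdot 10^{6}$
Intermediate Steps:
$T{\left(v \right)} = \sqrt{3 + v}$
$K{\left(d \right)} = d^{2} + \sqrt{3 + d} + \frac{3 d}{7}$ ($K{\left(d \right)} = \left(d^{2} + \frac{15}{35} d\right) + \sqrt{3 + d} = \left(d^{2} + 15 \cdot \frac{1}{35} d\right) + \sqrt{3 + d} = \left(d^{2} + \frac{3 d}{7}\right) + \sqrt{3 + d} = d^{2} + \sqrt{3 + d} + \frac{3 d}{7}$)
$h{\left(b,n \right)} = \frac{5184}{7} + \sqrt{30} - b$ ($h{\left(b,n \right)} = \left(27^{2} + \sqrt{3 + 27} + \frac{3}{7} \cdot 27\right) - b = \left(729 + \sqrt{30} + \frac{81}{7}\right) - b = \left(\frac{5184}{7} + \sqrt{30}\right) - b = \frac{5184}{7} + \sqrt{30} - b$)
$h{\left(1759,564 \right)} + 4396287 = \left(\frac{5184}{7} + \sqrt{30} - 1759\right) + 4396287 = \left(- \frac{7129}{7} + \sqrt{30}\right) + 4396287 = \frac{30766880}{7} + \sqrt{30}$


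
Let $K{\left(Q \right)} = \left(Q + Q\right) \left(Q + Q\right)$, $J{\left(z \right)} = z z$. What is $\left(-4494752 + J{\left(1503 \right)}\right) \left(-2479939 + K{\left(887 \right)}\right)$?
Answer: $-1491546877791$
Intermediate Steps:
$J{\left(z \right)} = z^{2}$
$K{\left(Q \right)} = 4 Q^{2}$ ($K{\left(Q \right)} = 2 Q 2 Q = 4 Q^{2}$)
$\left(-4494752 + J{\left(1503 \right)}\right) \left(-2479939 + K{\left(887 \right)}\right) = \left(-4494752 + 1503^{2}\right) \left(-2479939 + 4 \cdot 887^{2}\right) = \left(-4494752 + 2259009\right) \left(-2479939 + 4 \cdot 786769\right) = - 2235743 \left(-2479939 + 3147076\right) = \left(-2235743\right) 667137 = -1491546877791$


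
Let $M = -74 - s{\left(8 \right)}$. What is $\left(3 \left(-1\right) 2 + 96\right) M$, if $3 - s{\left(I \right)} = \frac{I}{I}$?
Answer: $-6840$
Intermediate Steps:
$s{\left(I \right)} = 2$ ($s{\left(I \right)} = 3 - \frac{I}{I} = 3 - 1 = 2$)
$M = -76$ ($M = -74 - 2 = -76$)
$\left(3 \left(-1\right) 2 + 96\right) M = \left(3 \left(-1\right) 2 + 96\right) \left(-76\right) = \left(\left(-3\right) 2 + 96\right) \left(-76\right) = \left(-6 + 96\right) \left(-76\right) = 90 \left(-76\right) = -6840$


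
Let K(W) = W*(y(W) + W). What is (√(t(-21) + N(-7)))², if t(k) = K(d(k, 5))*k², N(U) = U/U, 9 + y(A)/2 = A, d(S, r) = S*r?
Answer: 15419566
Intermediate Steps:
y(A) = -18 + 2*A
N(U) = 1
K(W) = W*(-18 + 3*W) (K(W) = W*((-18 + 2*W) + W) = W*(-18 + 3*W))
t(k) = 15*k³*(-6 + 5*k) (t(k) = (3*(k*5)*(-6 + k*5))*k² = (3*(5*k)*(-6 + 5*k))*k² = (15*k*(-6 + 5*k))*k² = 15*k³*(-6 + 5*k))
(√(t(-21) + N(-7)))² = (√((-21)³*(-90 + 75*(-21)) + 1))² = (√(-9261*(-90 - 1575) + 1))² = (√(-9261*(-1665) + 1))² = (√(15419565 + 1))² = (√15419566)² = 15419566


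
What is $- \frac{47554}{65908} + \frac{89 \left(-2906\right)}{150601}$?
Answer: $- \frac{12103864813}{4962905354} \approx -2.4389$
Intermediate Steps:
$- \frac{47554}{65908} + \frac{89 \left(-2906\right)}{150601} = \left(-47554\right) \frac{1}{65908} - \frac{258634}{150601} = - \frac{23777}{32954} - \frac{258634}{150601} = - \frac{12103864813}{4962905354}$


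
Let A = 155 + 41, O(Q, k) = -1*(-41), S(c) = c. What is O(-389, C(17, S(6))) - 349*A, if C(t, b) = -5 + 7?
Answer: -68363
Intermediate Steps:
C(t, b) = 2
O(Q, k) = 41
A = 196
O(-389, C(17, S(6))) - 349*A = 41 - 349*196 = 41 - 1*68404 = 41 - 68404 = -68363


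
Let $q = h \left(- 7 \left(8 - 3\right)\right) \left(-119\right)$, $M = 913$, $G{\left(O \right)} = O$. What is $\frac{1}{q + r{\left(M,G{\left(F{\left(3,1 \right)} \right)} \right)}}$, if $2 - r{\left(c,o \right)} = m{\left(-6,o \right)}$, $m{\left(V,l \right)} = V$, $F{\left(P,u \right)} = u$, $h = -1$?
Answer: $- \frac{1}{4157} \approx -0.00024056$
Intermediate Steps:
$r{\left(c,o \right)} = 8$ ($r{\left(c,o \right)} = 2 - -6 = 2 + 6 = 8$)
$q = -4165$ ($q = - \left(-7\right) \left(8 - 3\right) \left(-119\right) = - \left(-7\right) 5 \left(-119\right) = \left(-1\right) \left(-35\right) \left(-119\right) = 35 \left(-119\right) = -4165$)
$\frac{1}{q + r{\left(M,G{\left(F{\left(3,1 \right)} \right)} \right)}} = \frac{1}{-4165 + 8} = \frac{1}{-4157} = - \frac{1}{4157}$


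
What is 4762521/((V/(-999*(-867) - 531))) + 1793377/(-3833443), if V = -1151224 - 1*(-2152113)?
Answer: 15803166493587744253/3836850930827 ≈ 4.1188e+6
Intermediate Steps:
V = 1000889 (V = -1151224 + 2152113 = 1000889)
4762521/((V/(-999*(-867) - 531))) + 1793377/(-3833443) = 4762521/((1000889/(-999*(-867) - 531))) + 1793377/(-3833443) = 4762521/((1000889/(866133 - 531))) + 1793377*(-1/3833443) = 4762521/((1000889/865602)) - 1793377/3833443 = 4762521/((1000889*(1/865602))) - 1793377/3833443 = 4762521/(1000889/865602) - 1793377/3833443 = 4762521*(865602/1000889) - 1793377/3833443 = 4122447702642/1000889 - 1793377/3833443 = 15803166493587744253/3836850930827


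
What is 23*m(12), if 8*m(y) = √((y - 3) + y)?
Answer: 23*√21/8 ≈ 13.175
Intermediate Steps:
m(y) = √(-3 + 2*y)/8 (m(y) = √((y - 3) + y)/8 = √((-3 + y) + y)/8 = √(-3 + 2*y)/8)
23*m(12) = 23*(√(-3 + 2*12)/8) = 23*(√(-3 + 24)/8) = 23*(√21/8) = 23*√21/8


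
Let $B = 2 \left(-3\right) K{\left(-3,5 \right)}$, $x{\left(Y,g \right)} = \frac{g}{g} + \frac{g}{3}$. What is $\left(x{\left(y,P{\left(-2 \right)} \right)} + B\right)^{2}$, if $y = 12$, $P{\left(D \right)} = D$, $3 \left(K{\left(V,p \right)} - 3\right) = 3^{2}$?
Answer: $\frac{11449}{9} \approx 1272.1$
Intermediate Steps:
$K{\left(V,p \right)} = 6$ ($K{\left(V,p \right)} = 3 + \frac{3^{2}}{3} = 3 + \frac{1}{3} \cdot 9 = 3 + 3 = 6$)
$x{\left(Y,g \right)} = 1 + \frac{g}{3}$ ($x{\left(Y,g \right)} = 1 + g \frac{1}{3} = 1 + \frac{g}{3}$)
$B = -36$ ($B = 2 \left(-3\right) 6 = \left(-6\right) 6 = -36$)
$\left(x{\left(y,P{\left(-2 \right)} \right)} + B\right)^{2} = \left(\left(1 + \frac{1}{3} \left(-2\right)\right) - 36\right)^{2} = \left(\left(1 - \frac{2}{3}\right) - 36\right)^{2} = \left(\frac{1}{3} - 36\right)^{2} = \left(- \frac{107}{3}\right)^{2} = \frac{11449}{9}$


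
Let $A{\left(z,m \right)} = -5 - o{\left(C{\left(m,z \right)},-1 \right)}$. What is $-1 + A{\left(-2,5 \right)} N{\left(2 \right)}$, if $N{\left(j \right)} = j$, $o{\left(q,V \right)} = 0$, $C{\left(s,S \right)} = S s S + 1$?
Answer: $-11$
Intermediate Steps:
$C{\left(s,S \right)} = 1 + s S^{2}$ ($C{\left(s,S \right)} = s S^{2} + 1 = 1 + s S^{2}$)
$A{\left(z,m \right)} = -5$ ($A{\left(z,m \right)} = -5 - 0 = -5 + 0 = -5$)
$-1 + A{\left(-2,5 \right)} N{\left(2 \right)} = -1 - 10 = -11$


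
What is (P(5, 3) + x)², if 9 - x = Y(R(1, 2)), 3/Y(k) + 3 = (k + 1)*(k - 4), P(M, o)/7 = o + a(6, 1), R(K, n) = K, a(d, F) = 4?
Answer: 30625/9 ≈ 3402.8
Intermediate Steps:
P(M, o) = 28 + 7*o (P(M, o) = 7*(o + 4) = 7*(4 + o) = 28 + 7*o)
Y(k) = 3/(-3 + (1 + k)*(-4 + k)) (Y(k) = 3/(-3 + (k + 1)*(k - 4)) = 3/(-3 + (1 + k)*(-4 + k)))
x = 28/3 (x = 9 - 3/(-7 + 1² - 3*1) = 9 - 3/(-7 + 1 - 3) = 9 - 3/(-9) = 9 - 3*(-1)/9 = 9 - 1*(-⅓) = 9 + ⅓ = 28/3 ≈ 9.3333)
(P(5, 3) + x)² = ((28 + 7*3) + 28/3)² = ((28 + 21) + 28/3)² = (49 + 28/3)² = (175/3)² = 30625/9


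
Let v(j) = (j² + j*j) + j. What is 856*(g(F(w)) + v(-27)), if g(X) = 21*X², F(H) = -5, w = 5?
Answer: 1674336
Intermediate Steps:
v(j) = j + 2*j² (v(j) = (j² + j²) + j = 2*j² + j = j + 2*j²)
856*(g(F(w)) + v(-27)) = 856*(21*(-5)² - 27*(1 + 2*(-27))) = 856*(21*25 - 27*(1 - 54)) = 856*(525 - 27*(-53)) = 856*(525 + 1431) = 856*1956 = 1674336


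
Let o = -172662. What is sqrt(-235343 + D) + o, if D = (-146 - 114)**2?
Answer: -172662 + I*sqrt(167743) ≈ -1.7266e+5 + 409.56*I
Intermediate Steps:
D = 67600 (D = (-260)**2 = 67600)
sqrt(-235343 + D) + o = sqrt(-235343 + 67600) - 172662 = sqrt(-167743) - 172662 = I*sqrt(167743) - 172662 = -172662 + I*sqrt(167743)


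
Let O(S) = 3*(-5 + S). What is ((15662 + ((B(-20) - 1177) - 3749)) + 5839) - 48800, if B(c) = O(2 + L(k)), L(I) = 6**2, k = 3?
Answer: -32126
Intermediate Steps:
L(I) = 36
O(S) = -15 + 3*S
B(c) = 99 (B(c) = -15 + 3*(2 + 36) = -15 + 3*38 = -15 + 114 = 99)
((15662 + ((B(-20) - 1177) - 3749)) + 5839) - 48800 = ((15662 + ((99 - 1177) - 3749)) + 5839) - 48800 = ((15662 + (-1078 - 3749)) + 5839) - 48800 = ((15662 - 4827) + 5839) - 48800 = (10835 + 5839) - 48800 = 16674 - 48800 = -32126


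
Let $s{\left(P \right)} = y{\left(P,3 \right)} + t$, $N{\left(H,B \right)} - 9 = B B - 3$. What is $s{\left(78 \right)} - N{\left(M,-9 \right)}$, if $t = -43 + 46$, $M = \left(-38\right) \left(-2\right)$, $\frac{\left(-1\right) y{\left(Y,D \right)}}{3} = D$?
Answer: $-93$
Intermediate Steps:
$y{\left(Y,D \right)} = - 3 D$
$M = 76$
$N{\left(H,B \right)} = 6 + B^{2}$ ($N{\left(H,B \right)} = 9 + \left(B B - 3\right) = 9 + \left(B^{2} - 3\right) = 9 + \left(-3 + B^{2}\right) = 6 + B^{2}$)
$t = 3$
$s{\left(P \right)} = -6$ ($s{\left(P \right)} = \left(-3\right) 3 + 3 = -9 + 3 = -6$)
$s{\left(78 \right)} - N{\left(M,-9 \right)} = -6 - \left(6 + \left(-9\right)^{2}\right) = -6 - \left(6 + 81\right) = -6 - 87 = -93$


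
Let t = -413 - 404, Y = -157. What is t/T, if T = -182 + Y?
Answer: 817/339 ≈ 2.4100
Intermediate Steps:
T = -339 (T = -182 - 157 = -339)
t = -817
t/T = -817/(-339) = -817*(-1/339) = 817/339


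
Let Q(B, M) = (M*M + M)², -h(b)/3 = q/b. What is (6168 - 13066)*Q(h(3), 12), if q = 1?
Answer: -167869728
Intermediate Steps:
h(b) = -3/b
Q(B, M) = (M + M²)² (Q(B, M) = (M² + M)² = (M + M²)²)
(6168 - 13066)*Q(h(3), 12) = (6168 - 13066)*(12²*(1 + 12)²) = -993312*13² = -993312*169 = -6898*24336 = -167869728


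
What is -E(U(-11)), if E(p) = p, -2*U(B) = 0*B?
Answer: 0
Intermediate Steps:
U(B) = 0 (U(B) = -0*B = -½*0 = 0)
-E(U(-11)) = -1*0 = 0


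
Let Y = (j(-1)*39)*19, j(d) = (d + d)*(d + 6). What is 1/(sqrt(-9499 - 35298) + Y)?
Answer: -7410/54952897 - I*sqrt(44797)/54952897 ≈ -0.00013484 - 3.8515e-6*I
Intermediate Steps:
j(d) = 2*d*(6 + d) (j(d) = (2*d)*(6 + d) = 2*d*(6 + d))
Y = -7410 (Y = ((2*(-1)*(6 - 1))*39)*19 = ((2*(-1)*5)*39)*19 = -10*39*19 = -390*19 = -7410)
1/(sqrt(-9499 - 35298) + Y) = 1/(sqrt(-9499 - 35298) - 7410) = 1/(sqrt(-44797) - 7410) = 1/(I*sqrt(44797) - 7410) = 1/(-7410 + I*sqrt(44797))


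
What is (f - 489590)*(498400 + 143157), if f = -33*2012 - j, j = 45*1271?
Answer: -393390562817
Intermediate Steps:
j = 57195
f = -123591 (f = -33*2012 - 1*57195 = -66396 - 57195 = -123591)
(f - 489590)*(498400 + 143157) = (-123591 - 489590)*(498400 + 143157) = -613181*641557 = -393390562817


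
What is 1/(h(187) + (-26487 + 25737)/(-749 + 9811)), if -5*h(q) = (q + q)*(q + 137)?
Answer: -22655/549050331 ≈ -4.1262e-5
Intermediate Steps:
h(q) = -2*q*(137 + q)/5 (h(q) = -(q + q)*(q + 137)/5 = -2*q*(137 + q)/5)
1/(h(187) + (-26487 + 25737)/(-749 + 9811)) = 1/(-⅖*187*(137 + 187) + (-26487 + 25737)/(-749 + 9811)) = 1/(-⅖*187*324 - 750/9062) = 1/(-121176/5 - 750*1/9062) = 1/(-121176/5 - 375/4531) = 1/(-549050331/22655) = -22655/549050331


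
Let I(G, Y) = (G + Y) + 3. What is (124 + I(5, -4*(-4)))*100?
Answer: 14800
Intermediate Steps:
I(G, Y) = 3 + G + Y
(124 + I(5, -4*(-4)))*100 = (124 + (3 + 5 - 4*(-4)))*100 = (124 + (3 + 5 + 16))*100 = (124 + 24)*100 = 148*100 = 14800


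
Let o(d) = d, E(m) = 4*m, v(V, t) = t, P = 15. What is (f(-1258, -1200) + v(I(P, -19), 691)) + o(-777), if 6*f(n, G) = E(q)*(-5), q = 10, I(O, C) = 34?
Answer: -358/3 ≈ -119.33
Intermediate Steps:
f(n, G) = -100/3 (f(n, G) = ((4*10)*(-5))/6 = (40*(-5))/6 = (1/6)*(-200) = -100/3)
(f(-1258, -1200) + v(I(P, -19), 691)) + o(-777) = (-100/3 + 691) - 777 = 1973/3 - 777 = -358/3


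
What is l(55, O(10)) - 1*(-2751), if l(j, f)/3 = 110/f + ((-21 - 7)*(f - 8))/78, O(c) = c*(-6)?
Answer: 73287/26 ≈ 2818.7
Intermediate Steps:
O(c) = -6*c
l(j, f) = 112/13 + 330/f - 14*f/13 (l(j, f) = 3*(110/f + ((-21 - 7)*(f - 8))/78) = 3*(110/f - 28*(-8 + f)*(1/78)) = 3*(110/f + (224 - 28*f)*(1/78)) = 3*(110/f + (112/39 - 14*f/39)) = 3*(112/39 + 110/f - 14*f/39) = 112/13 + 330/f - 14*f/13)
l(55, O(10)) - 1*(-2751) = 2*(2145 - 7*(-6*10)*(-8 - 6*10))/(13*((-6*10))) - 1*(-2751) = (2/13)*(2145 - 7*(-60)*(-8 - 60))/(-60) + 2751 = (2/13)*(-1/60)*(2145 - 7*(-60)*(-68)) + 2751 = (2/13)*(-1/60)*(2145 - 28560) + 2751 = (2/13)*(-1/60)*(-26415) + 2751 = 1761/26 + 2751 = 73287/26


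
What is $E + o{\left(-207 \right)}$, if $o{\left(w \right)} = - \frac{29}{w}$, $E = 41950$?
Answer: $\frac{8683679}{207} \approx 41950.0$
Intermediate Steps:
$E + o{\left(-207 \right)} = 41950 - \frac{29}{-207} = 41950 - - \frac{29}{207} = 41950 + \frac{29}{207} = \frac{8683679}{207}$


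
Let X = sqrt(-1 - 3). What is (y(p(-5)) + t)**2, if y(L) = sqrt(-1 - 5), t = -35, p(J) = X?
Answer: (35 - I*sqrt(6))**2 ≈ 1219.0 - 171.46*I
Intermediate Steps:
X = 2*I (X = sqrt(-4) = 2*I ≈ 2.0*I)
p(J) = 2*I
y(L) = I*sqrt(6) (y(L) = sqrt(-6) = I*sqrt(6))
(y(p(-5)) + t)**2 = (I*sqrt(6) - 35)**2 = (-35 + I*sqrt(6))**2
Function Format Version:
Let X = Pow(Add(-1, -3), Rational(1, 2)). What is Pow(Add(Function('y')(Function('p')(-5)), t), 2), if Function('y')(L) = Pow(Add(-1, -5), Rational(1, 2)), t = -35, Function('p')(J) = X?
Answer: Pow(Add(35, Mul(-1, I, Pow(6, Rational(1, 2)))), 2) ≈ Add(1219.0, Mul(-171.46, I))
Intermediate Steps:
X = Mul(2, I) (X = Pow(-4, Rational(1, 2)) = Mul(2, I) ≈ Mul(2.0000, I))
Function('p')(J) = Mul(2, I)
Function('y')(L) = Mul(I, Pow(6, Rational(1, 2))) (Function('y')(L) = Pow(-6, Rational(1, 2)) = Mul(I, Pow(6, Rational(1, 2))))
Pow(Add(Function('y')(Function('p')(-5)), t), 2) = Pow(Add(Mul(I, Pow(6, Rational(1, 2))), -35), 2) = Pow(Add(-35, Mul(I, Pow(6, Rational(1, 2)))), 2)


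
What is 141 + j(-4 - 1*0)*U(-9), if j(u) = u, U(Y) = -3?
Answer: 153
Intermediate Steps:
141 + j(-4 - 1*0)*U(-9) = 141 + (-4 - 1*0)*(-3) = 141 + (-4 + 0)*(-3) = 141 - 4*(-3) = 141 + 12 = 153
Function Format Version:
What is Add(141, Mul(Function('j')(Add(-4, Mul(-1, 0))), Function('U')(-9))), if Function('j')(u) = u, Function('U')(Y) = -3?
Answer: 153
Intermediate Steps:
Add(141, Mul(Function('j')(Add(-4, Mul(-1, 0))), Function('U')(-9))) = Add(141, Mul(Add(-4, Mul(-1, 0)), -3)) = Add(141, Mul(Add(-4, 0), -3)) = Add(141, Mul(-4, -3)) = Add(141, 12) = 153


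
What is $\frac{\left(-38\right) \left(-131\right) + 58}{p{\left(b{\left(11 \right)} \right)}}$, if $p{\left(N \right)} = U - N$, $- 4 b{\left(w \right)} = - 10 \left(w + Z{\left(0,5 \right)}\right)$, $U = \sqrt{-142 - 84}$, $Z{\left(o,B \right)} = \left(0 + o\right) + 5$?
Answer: $- \frac{100720}{913} - \frac{2518 i \sqrt{226}}{913} \approx -110.32 - 41.461 i$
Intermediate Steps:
$Z{\left(o,B \right)} = 5 + o$ ($Z{\left(o,B \right)} = o + 5 = 5 + o$)
$U = i \sqrt{226}$ ($U = \sqrt{-226} = i \sqrt{226} \approx 15.033 i$)
$b{\left(w \right)} = \frac{25}{2} + \frac{5 w}{2}$ ($b{\left(w \right)} = - \frac{\left(-10\right) \left(w + \left(5 + 0\right)\right)}{4} = - \frac{\left(-10\right) \left(w + 5\right)}{4} = - \frac{\left(-10\right) \left(5 + w\right)}{4} = - \frac{-50 - 10 w}{4} = \frac{25}{2} + \frac{5 w}{2}$)
$p{\left(N \right)} = - N + i \sqrt{226}$ ($p{\left(N \right)} = i \sqrt{226} - N = - N + i \sqrt{226}$)
$\frac{\left(-38\right) \left(-131\right) + 58}{p{\left(b{\left(11 \right)} \right)}} = \frac{\left(-38\right) \left(-131\right) + 58}{- (\frac{25}{2} + \frac{5}{2} \cdot 11) + i \sqrt{226}} = \frac{4978 + 58}{- (\frac{25}{2} + \frac{55}{2}) + i \sqrt{226}} = \frac{5036}{\left(-1\right) 40 + i \sqrt{226}} = \frac{5036}{-40 + i \sqrt{226}}$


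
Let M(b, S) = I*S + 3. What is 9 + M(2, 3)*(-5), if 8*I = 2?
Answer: -39/4 ≈ -9.7500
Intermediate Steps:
I = 1/4 (I = (1/8)*2 = 1/4 ≈ 0.25000)
M(b, S) = 3 + S/4 (M(b, S) = S/4 + 3 = 3 + S/4)
9 + M(2, 3)*(-5) = 9 + (3 + (1/4)*3)*(-5) = 9 + (3 + 3/4)*(-5) = 9 + (15/4)*(-5) = 9 - 75/4 = -39/4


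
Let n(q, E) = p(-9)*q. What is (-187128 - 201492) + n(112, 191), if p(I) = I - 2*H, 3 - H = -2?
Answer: -390748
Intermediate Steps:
H = 5 (H = 3 - 1*(-2) = 3 + 2 = 5)
p(I) = -10 + I (p(I) = I - 2*5 = I - 10 = -10 + I)
n(q, E) = -19*q (n(q, E) = (-10 - 9)*q = -19*q)
(-187128 - 201492) + n(112, 191) = (-187128 - 201492) - 19*112 = -388620 - 2128 = -390748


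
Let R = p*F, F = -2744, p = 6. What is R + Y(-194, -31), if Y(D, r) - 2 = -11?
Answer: -16473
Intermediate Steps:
Y(D, r) = -9 (Y(D, r) = 2 - 11 = -9)
R = -16464 (R = 6*(-2744) = -16464)
R + Y(-194, -31) = -16464 - 9 = -16473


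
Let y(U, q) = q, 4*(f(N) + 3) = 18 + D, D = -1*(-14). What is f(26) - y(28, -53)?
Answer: 58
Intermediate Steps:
D = 14
f(N) = 5 (f(N) = -3 + (18 + 14)/4 = -3 + (1/4)*32 = -3 + 8 = 5)
f(26) - y(28, -53) = 5 - 1*(-53) = 5 + 53 = 58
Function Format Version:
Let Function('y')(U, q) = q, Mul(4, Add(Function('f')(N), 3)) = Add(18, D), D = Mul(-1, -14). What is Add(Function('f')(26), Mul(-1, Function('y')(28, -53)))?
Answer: 58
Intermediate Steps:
D = 14
Function('f')(N) = 5 (Function('f')(N) = Add(-3, Mul(Rational(1, 4), Add(18, 14))) = Add(-3, Mul(Rational(1, 4), 32)) = Add(-3, 8) = 5)
Add(Function('f')(26), Mul(-1, Function('y')(28, -53))) = Add(5, Mul(-1, -53)) = Add(5, 53) = 58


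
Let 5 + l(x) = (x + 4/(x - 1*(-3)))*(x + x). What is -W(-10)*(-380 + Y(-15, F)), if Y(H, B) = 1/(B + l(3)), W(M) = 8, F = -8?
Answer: 27352/9 ≈ 3039.1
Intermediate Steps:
l(x) = -5 + 2*x*(x + 4/(3 + x)) (l(x) = -5 + (x + 4/(x - 1*(-3)))*(x + x) = -5 + (x + 4/(x + 3))*(2*x) = -5 + (x + 4/(3 + x))*(2*x) = -5 + 2*x*(x + 4/(3 + x)))
Y(H, B) = 1/(17 + B) (Y(H, B) = 1/(B + (-15 + 2*3**3 + 3*3 + 6*3**2)/(3 + 3)) = 1/(B + (-15 + 2*27 + 9 + 6*9)/6) = 1/(B + (-15 + 54 + 9 + 54)/6) = 1/(B + (1/6)*102) = 1/(B + 17) = 1/(17 + B))
-W(-10)*(-380 + Y(-15, F)) = -8*(-380 + 1/(17 - 8)) = -8*(-380 + 1/9) = -8*(-3419)/9 = -1*(-27352/9) = 27352/9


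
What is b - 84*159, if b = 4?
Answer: -13352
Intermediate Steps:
b - 84*159 = 4 - 84*159 = 4 - 13356 = -13352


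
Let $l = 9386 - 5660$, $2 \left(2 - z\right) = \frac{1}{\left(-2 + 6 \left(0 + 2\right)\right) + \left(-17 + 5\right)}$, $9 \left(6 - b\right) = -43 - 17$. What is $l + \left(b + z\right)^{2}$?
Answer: $\frac{568585}{144} \approx 3948.5$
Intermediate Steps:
$b = \frac{38}{3}$ ($b = 6 - \frac{-43 - 17}{9} = 6 - - \frac{20}{3} = 6 + \frac{20}{3} = \frac{38}{3} \approx 12.667$)
$z = \frac{9}{4}$ ($z = 2 - \frac{1}{2 \left(\left(-2 + 6 \left(0 + 2\right)\right) + \left(-17 + 5\right)\right)} = 2 - \frac{1}{2 \left(\left(-2 + 6 \cdot 2\right) - 12\right)} = 2 - \frac{1}{2 \left(\left(-2 + 12\right) - 12\right)} = 2 - \frac{1}{2 \left(10 - 12\right)} = 2 - \frac{1}{2 \left(-2\right)} = 2 - - \frac{1}{4} = 2 + \frac{1}{4} = \frac{9}{4} \approx 2.25$)
$l = 3726$
$l + \left(b + z\right)^{2} = 3726 + \left(\frac{38}{3} + \frac{9}{4}\right)^{2} = 3726 + \left(\frac{179}{12}\right)^{2} = 3726 + \frac{32041}{144} = \frac{568585}{144}$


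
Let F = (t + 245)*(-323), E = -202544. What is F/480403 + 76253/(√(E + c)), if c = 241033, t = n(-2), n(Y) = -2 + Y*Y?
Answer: -4693/28259 + 76253*√38489/38489 ≈ 388.51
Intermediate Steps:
n(Y) = -2 + Y²
t = 2 (t = -2 + (-2)² = -2 + 4 = 2)
F = -79781 (F = (2 + 245)*(-323) = 247*(-323) = -79781)
F/480403 + 76253/(√(E + c)) = -79781/480403 + 76253/(√(-202544 + 241033)) = -79781*1/480403 + 76253/(√38489) = -4693/28259 + 76253*(√38489/38489) = -4693/28259 + 76253*√38489/38489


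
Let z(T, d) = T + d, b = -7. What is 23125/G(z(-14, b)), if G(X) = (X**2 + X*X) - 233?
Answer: 23125/649 ≈ 35.632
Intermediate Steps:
G(X) = -233 + 2*X**2 (G(X) = (X**2 + X**2) - 233 = 2*X**2 - 233 = -233 + 2*X**2)
23125/G(z(-14, b)) = 23125/(-233 + 2*(-14 - 7)**2) = 23125/(-233 + 2*(-21)**2) = 23125/(-233 + 2*441) = 23125/(-233 + 882) = 23125/649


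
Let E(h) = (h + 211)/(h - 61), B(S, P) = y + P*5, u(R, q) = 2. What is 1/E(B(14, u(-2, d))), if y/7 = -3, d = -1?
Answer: -9/25 ≈ -0.36000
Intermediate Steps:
y = -21 (y = 7*(-3) = -21)
B(S, P) = -21 + 5*P (B(S, P) = -21 + P*5 = -21 + 5*P)
E(h) = (211 + h)/(-61 + h)
1/E(B(14, u(-2, d))) = 1/((211 + (-21 + 5*2))/(-61 + (-21 + 5*2))) = 1/((211 + (-21 + 10))/(-61 + (-21 + 10))) = 1/((211 - 11)/(-61 - 11)) = 1/(200/(-72)) = 1/(-1/72*200) = 1/(-25/9) = -9/25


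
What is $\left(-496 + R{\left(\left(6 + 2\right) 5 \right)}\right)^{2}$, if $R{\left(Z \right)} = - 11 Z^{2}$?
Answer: $327465216$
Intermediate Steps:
$\left(-496 + R{\left(\left(6 + 2\right) 5 \right)}\right)^{2} = \left(-496 - 11 \left(\left(6 + 2\right) 5\right)^{2}\right)^{2} = \left(-496 - 11 \left(8 \cdot 5\right)^{2}\right)^{2} = \left(-496 - 11 \cdot 40^{2}\right)^{2} = \left(-496 - 17600\right)^{2} = \left(-18096\right)^{2} = 327465216$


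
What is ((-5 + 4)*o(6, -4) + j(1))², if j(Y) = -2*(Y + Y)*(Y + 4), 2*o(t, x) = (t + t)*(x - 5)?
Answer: 1156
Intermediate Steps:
o(t, x) = t*(-5 + x) (o(t, x) = ((t + t)*(x - 5))/2 = ((2*t)*(-5 + x))/2 = (2*t*(-5 + x))/2 = t*(-5 + x))
j(Y) = -4*Y*(4 + Y) (j(Y) = -2*2*Y*(4 + Y) = -4*Y*(4 + Y))
((-5 + 4)*o(6, -4) + j(1))² = ((-5 + 4)*(6*(-5 - 4)) - 4*1*(4 + 1))² = (-6*(-9) - 4*1*5)² = (-1*(-54) - 20)² = (54 - 20)² = 34² = 1156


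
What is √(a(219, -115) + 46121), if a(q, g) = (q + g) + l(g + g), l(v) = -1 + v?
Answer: √45994 ≈ 214.46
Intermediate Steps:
a(q, g) = -1 + q + 3*g (a(q, g) = (q + g) + (-1 + (g + g)) = (g + q) + (-1 + 2*g) = -1 + q + 3*g)
√(a(219, -115) + 46121) = √((-1 + 219 + 3*(-115)) + 46121) = √((-1 + 219 - 345) + 46121) = √(-127 + 46121) = √45994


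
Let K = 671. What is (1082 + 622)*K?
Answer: 1143384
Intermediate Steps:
(1082 + 622)*K = (1082 + 622)*671 = 1704*671 = 1143384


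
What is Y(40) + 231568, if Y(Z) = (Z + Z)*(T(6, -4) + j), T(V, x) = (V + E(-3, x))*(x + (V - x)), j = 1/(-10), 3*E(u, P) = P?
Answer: 233800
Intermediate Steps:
E(u, P) = P/3
j = -1/10 ≈ -0.10000
T(V, x) = V*(V + x/3) (T(V, x) = (V + x/3)*(x + (V - x)) = (V + x/3)*V = V*(V + x/3))
Y(Z) = 279*Z/5 (Y(Z) = (Z + Z)*((1/3)*6*(-4 + 3*6) - 1/10) = (2*Z)*((1/3)*6*(-4 + 18) - 1/10) = (2*Z)*((1/3)*6*14 - 1/10) = (2*Z)*(28 - 1/10) = (2*Z)*(279/10) = 279*Z/5)
Y(40) + 231568 = (279/5)*40 + 231568 = 2232 + 231568 = 233800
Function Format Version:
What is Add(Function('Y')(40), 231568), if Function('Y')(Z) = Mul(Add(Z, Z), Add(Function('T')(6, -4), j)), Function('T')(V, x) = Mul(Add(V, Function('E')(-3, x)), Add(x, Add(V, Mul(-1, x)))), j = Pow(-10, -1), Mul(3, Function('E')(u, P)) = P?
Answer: 233800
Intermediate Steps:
Function('E')(u, P) = Mul(Rational(1, 3), P)
j = Rational(-1, 10) ≈ -0.10000
Function('T')(V, x) = Mul(V, Add(V, Mul(Rational(1, 3), x))) (Function('T')(V, x) = Mul(Add(V, Mul(Rational(1, 3), x)), Add(x, Add(V, Mul(-1, x)))) = Mul(Add(V, Mul(Rational(1, 3), x)), V) = Mul(V, Add(V, Mul(Rational(1, 3), x))))
Function('Y')(Z) = Mul(Rational(279, 5), Z) (Function('Y')(Z) = Mul(Add(Z, Z), Add(Mul(Rational(1, 3), 6, Add(-4, Mul(3, 6))), Rational(-1, 10))) = Mul(Mul(2, Z), Add(Mul(Rational(1, 3), 6, Add(-4, 18)), Rational(-1, 10))) = Mul(Mul(2, Z), Add(Mul(Rational(1, 3), 6, 14), Rational(-1, 10))) = Mul(Mul(2, Z), Add(28, Rational(-1, 10))) = Mul(Mul(2, Z), Rational(279, 10)) = Mul(Rational(279, 5), Z))
Add(Function('Y')(40), 231568) = Add(Mul(Rational(279, 5), 40), 231568) = Add(2232, 231568) = 233800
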